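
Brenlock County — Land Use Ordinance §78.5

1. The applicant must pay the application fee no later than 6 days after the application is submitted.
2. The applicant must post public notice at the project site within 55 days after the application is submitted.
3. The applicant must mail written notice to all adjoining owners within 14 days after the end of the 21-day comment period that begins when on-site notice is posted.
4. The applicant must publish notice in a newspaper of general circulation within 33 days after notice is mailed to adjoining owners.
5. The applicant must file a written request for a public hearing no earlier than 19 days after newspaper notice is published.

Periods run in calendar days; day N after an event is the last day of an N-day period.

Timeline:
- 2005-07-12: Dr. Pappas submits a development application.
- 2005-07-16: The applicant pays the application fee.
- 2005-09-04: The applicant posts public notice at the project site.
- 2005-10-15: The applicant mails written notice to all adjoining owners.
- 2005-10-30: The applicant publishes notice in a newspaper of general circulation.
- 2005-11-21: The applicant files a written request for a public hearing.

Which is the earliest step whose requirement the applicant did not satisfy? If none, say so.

Step 3

(1) due by 2005-07-12 + 6 days = 2005-07-18; done 2005-07-16 — timely.
(2) due by 2005-07-12 + 55 days = 2005-09-05; 2005-09-04 is within that limit.
(3) due by 2005-09-25 + 14 days = 2005-10-09; done 2005-10-15 — 6 days late.
The procedure was therefore not followed at step 3.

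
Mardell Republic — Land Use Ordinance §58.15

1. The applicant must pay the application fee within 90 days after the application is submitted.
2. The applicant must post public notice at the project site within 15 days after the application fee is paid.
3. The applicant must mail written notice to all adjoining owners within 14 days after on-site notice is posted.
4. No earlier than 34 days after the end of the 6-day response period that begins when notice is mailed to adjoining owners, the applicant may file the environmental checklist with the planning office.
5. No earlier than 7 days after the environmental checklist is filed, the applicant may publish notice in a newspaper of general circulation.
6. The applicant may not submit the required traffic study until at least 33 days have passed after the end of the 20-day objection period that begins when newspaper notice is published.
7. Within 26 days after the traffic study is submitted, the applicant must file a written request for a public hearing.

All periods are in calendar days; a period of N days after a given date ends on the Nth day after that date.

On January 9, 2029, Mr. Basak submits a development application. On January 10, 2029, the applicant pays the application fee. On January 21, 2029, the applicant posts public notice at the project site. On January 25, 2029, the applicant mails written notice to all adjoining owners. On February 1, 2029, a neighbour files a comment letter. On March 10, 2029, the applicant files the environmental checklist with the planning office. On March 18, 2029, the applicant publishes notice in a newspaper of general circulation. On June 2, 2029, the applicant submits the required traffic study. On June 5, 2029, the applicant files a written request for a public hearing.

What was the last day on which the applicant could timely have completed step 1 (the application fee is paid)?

Step 1 runs from January 9, 2029, when the application is submitted. 90 days after January 9, 2029 is April 9, 2029.

April 9, 2029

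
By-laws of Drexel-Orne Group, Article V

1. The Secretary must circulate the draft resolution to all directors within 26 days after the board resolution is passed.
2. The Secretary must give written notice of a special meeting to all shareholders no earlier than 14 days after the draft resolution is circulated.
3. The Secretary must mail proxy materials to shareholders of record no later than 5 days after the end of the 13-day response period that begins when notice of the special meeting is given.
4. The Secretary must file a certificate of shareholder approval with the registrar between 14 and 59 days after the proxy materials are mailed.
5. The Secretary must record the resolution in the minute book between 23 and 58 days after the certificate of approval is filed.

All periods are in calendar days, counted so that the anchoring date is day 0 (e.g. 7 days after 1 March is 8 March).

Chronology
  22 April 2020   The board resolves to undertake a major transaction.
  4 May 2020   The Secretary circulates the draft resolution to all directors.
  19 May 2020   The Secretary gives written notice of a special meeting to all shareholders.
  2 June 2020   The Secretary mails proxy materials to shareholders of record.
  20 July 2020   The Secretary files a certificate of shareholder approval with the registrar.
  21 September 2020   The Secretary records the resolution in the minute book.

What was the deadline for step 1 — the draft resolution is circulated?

Step 1 runs from 22 April 2020, when the board resolution is passed. 26 days after 22 April 2020 is 18 May 2020.

18 May 2020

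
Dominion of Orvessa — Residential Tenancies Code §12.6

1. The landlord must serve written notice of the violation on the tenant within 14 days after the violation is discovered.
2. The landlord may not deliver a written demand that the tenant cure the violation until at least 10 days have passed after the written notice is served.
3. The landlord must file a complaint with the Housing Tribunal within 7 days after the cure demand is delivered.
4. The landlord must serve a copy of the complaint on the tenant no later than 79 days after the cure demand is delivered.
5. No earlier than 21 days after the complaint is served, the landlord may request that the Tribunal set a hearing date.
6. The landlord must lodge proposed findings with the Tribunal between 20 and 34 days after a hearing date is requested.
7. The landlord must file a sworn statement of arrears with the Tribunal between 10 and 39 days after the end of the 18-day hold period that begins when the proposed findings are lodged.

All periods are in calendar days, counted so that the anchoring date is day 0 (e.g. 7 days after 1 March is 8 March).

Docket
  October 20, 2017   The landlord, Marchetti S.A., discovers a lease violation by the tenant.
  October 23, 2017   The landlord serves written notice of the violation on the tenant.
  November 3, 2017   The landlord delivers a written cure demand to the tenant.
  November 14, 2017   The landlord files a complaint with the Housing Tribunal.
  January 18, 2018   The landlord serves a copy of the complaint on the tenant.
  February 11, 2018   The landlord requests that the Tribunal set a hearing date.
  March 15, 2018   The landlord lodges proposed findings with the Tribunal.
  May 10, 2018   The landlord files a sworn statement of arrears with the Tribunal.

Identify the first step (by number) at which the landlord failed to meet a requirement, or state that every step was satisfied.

Step 3

(1) due by October 20, 2017 + 14 days = November 3, 2017; October 23, 2017 is within that limit.
(2) permitted from October 23, 2017 + 10 days = November 2, 2017 onward; November 3, 2017 is on or after that date.
(3) due by November 3, 2017 + 7 days = November 10, 2017; November 14, 2017 misses that deadline by 4 days.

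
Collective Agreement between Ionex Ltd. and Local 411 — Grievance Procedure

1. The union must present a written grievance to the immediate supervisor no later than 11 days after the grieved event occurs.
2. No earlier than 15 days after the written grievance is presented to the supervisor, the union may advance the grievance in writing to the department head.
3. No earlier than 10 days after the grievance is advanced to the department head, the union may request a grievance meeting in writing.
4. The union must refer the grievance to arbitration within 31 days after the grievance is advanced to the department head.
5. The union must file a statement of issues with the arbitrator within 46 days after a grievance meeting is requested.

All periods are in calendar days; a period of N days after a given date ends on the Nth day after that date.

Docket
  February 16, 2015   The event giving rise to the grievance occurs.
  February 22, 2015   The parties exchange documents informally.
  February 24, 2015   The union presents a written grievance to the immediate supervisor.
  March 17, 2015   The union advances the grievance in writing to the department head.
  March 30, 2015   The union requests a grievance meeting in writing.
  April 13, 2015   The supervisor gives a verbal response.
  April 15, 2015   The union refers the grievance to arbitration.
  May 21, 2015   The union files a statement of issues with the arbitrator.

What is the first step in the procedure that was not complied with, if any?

Step 1: 11 days after February 16, 2015 (when the grieved event occurs) is February 27, 2015; done February 24, 2015 — timely.
Step 2: the earliest permitted date is 15 days after February 24, 2015 (when the written grievance is presented to the supervisor), i.e. March 11, 2015; done March 17, 2015 — permitted.
Step 3: the earliest permitted date is 10 days after March 17, 2015 (when the grievance is advanced to the department head), i.e. March 27, 2015; done March 30, 2015, after the minimum wait.
Step 4: 31 days after March 17, 2015 (when the grievance is advanced to the department head) is April 17, 2015; April 15, 2015 is within that limit.
Step 5: 46 days after March 30, 2015 (when a grievance meeting is requested) is May 15, 2015; not done until May 21, 2015, 6 days after the deadline.
Later steps need not be reached.

Step 5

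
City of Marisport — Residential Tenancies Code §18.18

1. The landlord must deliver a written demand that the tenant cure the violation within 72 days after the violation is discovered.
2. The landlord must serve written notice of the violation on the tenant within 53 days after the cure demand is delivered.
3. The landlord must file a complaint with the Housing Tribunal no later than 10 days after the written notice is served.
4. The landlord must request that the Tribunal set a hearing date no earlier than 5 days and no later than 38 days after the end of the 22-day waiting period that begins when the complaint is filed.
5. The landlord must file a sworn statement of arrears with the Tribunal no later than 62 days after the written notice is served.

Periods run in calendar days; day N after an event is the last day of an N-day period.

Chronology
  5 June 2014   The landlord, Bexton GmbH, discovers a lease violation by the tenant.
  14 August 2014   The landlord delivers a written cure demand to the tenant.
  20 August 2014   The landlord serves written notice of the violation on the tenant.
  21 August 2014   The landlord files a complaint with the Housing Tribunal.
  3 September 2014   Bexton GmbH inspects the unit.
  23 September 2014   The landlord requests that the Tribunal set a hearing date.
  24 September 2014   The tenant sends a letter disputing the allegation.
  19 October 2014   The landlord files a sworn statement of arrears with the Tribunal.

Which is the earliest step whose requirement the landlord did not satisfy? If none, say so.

Step 1 — counting 72 days from 5 June 2014 (when the violation is discovered) gives a deadline of 16 August 2014; 14 August 2014 is within that limit.
Step 2 — counting 53 days from 14 August 2014 (when the cure demand is delivered) gives a deadline of 6 October 2014; completed 20 August 2014, before the deadline.
Step 3 — counting 10 days from 20 August 2014 (when the written notice is served) gives a deadline of 30 August 2014; done 21 August 2014 — timely.
Step 4 — 5 and 38 days from 12 September 2014 (end of the 22-day waiting period, which began when the complaint is filed on 21 August 2014) are 17 September 2014 and 20 October 2014 respectively; done 23 September 2014 — within the window.
Step 5 — counting 62 days from 20 August 2014 (when the written notice is served) gives a deadline of 21 October 2014; completed 19 October 2014, before the deadline.

None — every step was satisfied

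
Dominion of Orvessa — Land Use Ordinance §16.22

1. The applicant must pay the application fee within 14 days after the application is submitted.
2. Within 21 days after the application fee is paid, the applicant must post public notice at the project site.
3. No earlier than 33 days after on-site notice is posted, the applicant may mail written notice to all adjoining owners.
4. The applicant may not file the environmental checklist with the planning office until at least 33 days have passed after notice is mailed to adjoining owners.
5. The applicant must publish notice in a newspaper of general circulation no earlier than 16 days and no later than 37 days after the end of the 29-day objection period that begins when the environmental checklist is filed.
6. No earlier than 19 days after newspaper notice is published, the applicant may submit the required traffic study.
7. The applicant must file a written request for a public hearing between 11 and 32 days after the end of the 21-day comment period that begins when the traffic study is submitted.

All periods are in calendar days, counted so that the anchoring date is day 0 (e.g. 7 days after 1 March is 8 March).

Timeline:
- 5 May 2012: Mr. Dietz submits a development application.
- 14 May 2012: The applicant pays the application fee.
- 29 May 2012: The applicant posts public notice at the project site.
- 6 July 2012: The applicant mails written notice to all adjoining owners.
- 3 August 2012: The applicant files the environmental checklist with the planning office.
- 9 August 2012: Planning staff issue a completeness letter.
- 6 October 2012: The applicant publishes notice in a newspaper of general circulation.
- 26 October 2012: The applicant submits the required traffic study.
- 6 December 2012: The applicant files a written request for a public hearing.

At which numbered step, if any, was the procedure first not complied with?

(1) due by 5 May 2012 + 14 days = 19 May 2012; 14 May 2012 is within that limit.
(2) due by 14 May 2012 + 21 days = 4 June 2012; 29 May 2012 is within that limit.
(3) permitted from 29 May 2012 + 33 days = 1 July 2012 onward; done 6 July 2012, after the minimum wait.
(4) permitted from 6 July 2012 + 33 days = 8 August 2012 onward; acted on 3 August 2012, 5 days prematurely.

Step 4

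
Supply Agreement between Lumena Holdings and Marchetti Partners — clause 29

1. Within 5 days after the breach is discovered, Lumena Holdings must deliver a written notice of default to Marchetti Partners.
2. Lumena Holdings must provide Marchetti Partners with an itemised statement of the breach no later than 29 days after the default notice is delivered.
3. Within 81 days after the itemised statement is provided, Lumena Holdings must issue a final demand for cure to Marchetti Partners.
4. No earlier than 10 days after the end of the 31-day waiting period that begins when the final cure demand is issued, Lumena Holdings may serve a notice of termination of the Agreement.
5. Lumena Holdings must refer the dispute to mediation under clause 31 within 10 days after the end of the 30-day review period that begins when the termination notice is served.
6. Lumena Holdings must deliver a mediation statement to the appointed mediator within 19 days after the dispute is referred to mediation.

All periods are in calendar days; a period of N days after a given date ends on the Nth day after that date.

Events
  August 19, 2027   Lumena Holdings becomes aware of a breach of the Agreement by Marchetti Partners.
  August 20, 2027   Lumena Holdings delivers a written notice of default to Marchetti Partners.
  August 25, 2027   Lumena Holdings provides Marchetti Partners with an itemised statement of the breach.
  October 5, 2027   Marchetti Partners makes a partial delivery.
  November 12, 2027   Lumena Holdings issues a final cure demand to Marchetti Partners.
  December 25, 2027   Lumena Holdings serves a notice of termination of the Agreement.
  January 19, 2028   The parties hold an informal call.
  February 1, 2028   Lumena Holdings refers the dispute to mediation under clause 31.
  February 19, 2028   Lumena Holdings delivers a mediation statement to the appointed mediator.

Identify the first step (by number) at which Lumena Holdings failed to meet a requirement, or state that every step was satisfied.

None — every step was satisfied

Step 1 — counting 5 days from August 19, 2027 (when the breach is discovered) gives a deadline of August 24, 2027; August 20, 2027 is within that limit.
Step 2 — counting 29 days from August 20, 2027 (when the default notice is delivered) gives a deadline of September 18, 2027; completed August 25, 2027, before the deadline.
Step 3 — counting 81 days from August 25, 2027 (when the itemised statement is provided) gives a deadline of November 14, 2027; November 12, 2027 is within that limit.
Step 4 — must wait 10 days from December 13, 2027 (end of the 31-day waiting period, which began when the final cure demand is issued on November 12, 2027), so not before December 23, 2027; done December 25, 2027 — permitted.
Step 5 — counting 10 days from January 24, 2028 (end of the 30-day review period, which began when the termination notice is served on December 25, 2027) gives a deadline of February 3, 2028; completed February 1, 2028, before the deadline.
Step 6 — counting 19 days from February 1, 2028 (when the dispute is referred to mediation) gives a deadline of February 20, 2028; done February 19, 2028 — timely.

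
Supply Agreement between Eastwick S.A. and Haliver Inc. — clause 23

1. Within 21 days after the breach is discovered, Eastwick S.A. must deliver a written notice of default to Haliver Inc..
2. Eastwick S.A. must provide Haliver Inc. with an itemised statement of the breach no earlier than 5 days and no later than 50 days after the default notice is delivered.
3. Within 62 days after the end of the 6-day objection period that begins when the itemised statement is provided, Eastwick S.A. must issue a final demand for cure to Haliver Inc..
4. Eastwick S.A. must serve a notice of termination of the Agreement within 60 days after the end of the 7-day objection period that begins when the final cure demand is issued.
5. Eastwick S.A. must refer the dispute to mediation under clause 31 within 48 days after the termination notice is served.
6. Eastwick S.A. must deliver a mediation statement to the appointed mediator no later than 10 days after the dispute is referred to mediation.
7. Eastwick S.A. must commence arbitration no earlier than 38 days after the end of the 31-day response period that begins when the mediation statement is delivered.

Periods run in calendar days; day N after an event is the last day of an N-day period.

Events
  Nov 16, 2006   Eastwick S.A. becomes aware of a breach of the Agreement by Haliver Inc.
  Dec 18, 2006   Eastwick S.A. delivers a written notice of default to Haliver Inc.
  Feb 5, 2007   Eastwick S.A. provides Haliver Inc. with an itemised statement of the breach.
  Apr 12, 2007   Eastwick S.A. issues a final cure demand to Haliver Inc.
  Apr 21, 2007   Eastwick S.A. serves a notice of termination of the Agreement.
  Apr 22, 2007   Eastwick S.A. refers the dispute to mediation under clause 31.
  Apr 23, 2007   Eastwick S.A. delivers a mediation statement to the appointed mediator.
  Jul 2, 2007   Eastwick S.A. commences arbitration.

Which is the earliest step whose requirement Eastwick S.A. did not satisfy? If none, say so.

Step 1

(1) due by Nov 16, 2006 + 21 days = Dec 7, 2006; done Dec 18, 2006 — 11 days late.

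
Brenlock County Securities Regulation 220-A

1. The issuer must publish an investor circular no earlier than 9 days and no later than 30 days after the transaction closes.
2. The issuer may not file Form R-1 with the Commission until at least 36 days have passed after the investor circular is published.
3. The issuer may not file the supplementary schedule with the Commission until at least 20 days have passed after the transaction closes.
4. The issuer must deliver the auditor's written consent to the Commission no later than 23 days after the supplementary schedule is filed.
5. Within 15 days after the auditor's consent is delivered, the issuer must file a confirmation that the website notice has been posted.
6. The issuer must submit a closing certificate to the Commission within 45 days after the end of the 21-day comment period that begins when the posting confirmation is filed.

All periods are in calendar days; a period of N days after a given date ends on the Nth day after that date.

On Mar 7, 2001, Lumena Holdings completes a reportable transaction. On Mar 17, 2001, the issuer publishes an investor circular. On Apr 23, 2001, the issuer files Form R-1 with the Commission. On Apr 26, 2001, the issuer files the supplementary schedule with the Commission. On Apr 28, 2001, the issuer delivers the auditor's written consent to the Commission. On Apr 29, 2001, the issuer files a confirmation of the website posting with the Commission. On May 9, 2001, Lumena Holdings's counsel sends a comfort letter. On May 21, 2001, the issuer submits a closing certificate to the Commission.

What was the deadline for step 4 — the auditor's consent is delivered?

Step 4 runs from Apr 26, 2001, when the supplementary schedule is filed. 23 days after Apr 26, 2001 is May 19, 2001.

May 19, 2001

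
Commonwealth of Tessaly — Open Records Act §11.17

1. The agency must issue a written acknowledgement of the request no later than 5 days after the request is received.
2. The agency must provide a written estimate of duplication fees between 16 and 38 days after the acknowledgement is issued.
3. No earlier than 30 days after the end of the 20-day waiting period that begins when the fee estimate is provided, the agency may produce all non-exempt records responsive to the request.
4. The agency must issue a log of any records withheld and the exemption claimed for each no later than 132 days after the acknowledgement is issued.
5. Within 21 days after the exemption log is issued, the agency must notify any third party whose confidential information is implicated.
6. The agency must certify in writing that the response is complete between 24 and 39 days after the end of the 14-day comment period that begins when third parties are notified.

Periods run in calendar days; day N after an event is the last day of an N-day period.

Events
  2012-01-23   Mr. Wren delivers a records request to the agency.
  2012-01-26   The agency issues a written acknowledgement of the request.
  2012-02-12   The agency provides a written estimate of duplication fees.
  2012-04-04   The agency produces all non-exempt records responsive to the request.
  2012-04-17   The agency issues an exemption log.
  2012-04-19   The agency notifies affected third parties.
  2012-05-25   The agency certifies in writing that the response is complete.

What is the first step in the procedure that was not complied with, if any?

Step 6

Step 1 — counting 5 days from 2012-01-23 (when the request is received) gives a deadline of 2012-01-28; done 2012-01-26 — timely.
Step 2 — 16 and 38 days from 2012-01-26 (when the acknowledgement is issued) are 2012-02-11 and 2012-03-04 respectively; done 2012-02-12 — within the window.
Step 3 — must wait 30 days from 2012-03-03 (end of the 20-day waiting period, which began when the fee estimate is provided on 2012-02-12), so not before 2012-04-02; done 2012-04-04 — permitted.
Step 4 — counting 132 days from 2012-01-26 (when the acknowledgement is issued) gives a deadline of 2012-06-06; 2012-04-17 is within that limit.
Step 5 — counting 21 days from 2012-04-17 (when the exemption log is issued) gives a deadline of 2012-05-08; 2012-04-19 is within that limit.
Step 6 — 24 and 39 days from 2012-05-03 (end of the 14-day comment period, which began when third parties are notified on 2012-04-19) are 2012-05-27 and 2012-06-11 respectively; 2012-05-25 is 2 days too early.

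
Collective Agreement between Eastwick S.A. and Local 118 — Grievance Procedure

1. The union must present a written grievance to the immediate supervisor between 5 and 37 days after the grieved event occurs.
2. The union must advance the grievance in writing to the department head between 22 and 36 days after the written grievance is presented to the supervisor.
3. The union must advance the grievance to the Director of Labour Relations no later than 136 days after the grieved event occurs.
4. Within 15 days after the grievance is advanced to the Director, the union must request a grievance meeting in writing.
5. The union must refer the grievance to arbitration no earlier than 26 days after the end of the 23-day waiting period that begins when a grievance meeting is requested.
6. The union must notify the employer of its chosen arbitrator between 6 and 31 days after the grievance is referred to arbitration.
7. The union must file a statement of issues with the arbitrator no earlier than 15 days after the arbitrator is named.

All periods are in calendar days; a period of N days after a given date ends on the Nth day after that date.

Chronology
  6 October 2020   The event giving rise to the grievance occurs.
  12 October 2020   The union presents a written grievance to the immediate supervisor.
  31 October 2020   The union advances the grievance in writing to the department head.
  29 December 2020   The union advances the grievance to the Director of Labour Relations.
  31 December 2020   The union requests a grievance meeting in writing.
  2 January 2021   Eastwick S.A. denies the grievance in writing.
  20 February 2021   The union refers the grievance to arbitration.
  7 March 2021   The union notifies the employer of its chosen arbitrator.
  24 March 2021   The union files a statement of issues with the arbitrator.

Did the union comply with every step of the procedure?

(1) the permitted window runs from 6 October 2020 + 5 = 11 October 2020 to 6 October 2020 + 37 = 12 November 2020; 12 October 2020 falls inside that range.
(2) the permitted window runs from 12 October 2020 + 22 = 3 November 2020 to 12 October 2020 + 36 = 17 November 2020; done 31 October 2020 — 3 days before the window opened.

No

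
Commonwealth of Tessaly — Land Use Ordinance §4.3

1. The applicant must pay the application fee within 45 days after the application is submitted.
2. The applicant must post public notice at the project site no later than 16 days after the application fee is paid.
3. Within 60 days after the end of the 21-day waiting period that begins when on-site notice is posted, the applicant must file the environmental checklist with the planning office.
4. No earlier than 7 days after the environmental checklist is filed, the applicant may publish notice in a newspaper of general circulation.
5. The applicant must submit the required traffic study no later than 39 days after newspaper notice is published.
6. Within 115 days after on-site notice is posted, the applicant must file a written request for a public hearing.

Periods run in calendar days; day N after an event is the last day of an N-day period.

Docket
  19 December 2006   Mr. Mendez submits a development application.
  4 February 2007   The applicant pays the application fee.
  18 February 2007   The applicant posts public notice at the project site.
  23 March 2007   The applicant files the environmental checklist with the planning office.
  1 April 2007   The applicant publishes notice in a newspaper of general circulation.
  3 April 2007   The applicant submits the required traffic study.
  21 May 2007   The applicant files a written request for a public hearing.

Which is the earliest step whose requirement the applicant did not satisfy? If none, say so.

Step 1

Step 1: 45 days after 19 December 2006 (when the application is submitted) is 2 February 2007; done 4 February 2007 — 2 days late.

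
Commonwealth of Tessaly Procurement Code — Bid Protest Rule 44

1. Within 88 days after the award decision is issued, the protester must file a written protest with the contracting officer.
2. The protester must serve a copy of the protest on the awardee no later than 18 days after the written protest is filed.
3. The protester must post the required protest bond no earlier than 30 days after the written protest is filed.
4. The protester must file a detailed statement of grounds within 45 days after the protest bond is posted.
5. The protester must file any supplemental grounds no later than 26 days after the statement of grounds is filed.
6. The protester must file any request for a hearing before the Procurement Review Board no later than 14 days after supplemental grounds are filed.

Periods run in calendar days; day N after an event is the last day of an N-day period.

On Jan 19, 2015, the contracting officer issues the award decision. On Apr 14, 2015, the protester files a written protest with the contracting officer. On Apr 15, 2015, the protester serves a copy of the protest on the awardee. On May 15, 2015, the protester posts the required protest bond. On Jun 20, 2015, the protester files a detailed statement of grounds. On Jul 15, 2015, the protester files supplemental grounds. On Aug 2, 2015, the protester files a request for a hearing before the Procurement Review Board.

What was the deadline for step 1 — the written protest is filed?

Apr 17, 2015

Step 1 runs from Jan 19, 2015, when the award decision is issued. 88 days after Jan 19, 2015 is Apr 17, 2015.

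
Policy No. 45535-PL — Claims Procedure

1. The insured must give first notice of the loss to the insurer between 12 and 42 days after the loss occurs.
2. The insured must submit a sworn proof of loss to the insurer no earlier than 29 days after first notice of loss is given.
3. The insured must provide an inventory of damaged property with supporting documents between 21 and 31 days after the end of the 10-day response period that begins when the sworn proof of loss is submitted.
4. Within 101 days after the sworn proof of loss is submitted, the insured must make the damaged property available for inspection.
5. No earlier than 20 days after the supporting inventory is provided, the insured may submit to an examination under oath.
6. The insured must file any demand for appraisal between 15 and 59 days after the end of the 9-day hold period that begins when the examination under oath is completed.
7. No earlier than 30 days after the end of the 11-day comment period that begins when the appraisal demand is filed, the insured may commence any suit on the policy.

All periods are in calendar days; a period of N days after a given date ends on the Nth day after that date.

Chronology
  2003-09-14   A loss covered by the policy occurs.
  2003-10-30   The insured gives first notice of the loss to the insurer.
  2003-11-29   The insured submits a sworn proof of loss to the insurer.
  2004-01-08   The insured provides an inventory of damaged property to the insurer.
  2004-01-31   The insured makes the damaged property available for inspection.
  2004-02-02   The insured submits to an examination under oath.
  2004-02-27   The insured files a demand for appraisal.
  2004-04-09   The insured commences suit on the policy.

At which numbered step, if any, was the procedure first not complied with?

Step 1 — 12 and 42 days from 2003-09-14 (when the loss occurs) are 2003-09-26 and 2003-10-26 respectively; 2003-10-30 is 4 days past the end of the window.
The procedure was therefore not followed at step 1.

Step 1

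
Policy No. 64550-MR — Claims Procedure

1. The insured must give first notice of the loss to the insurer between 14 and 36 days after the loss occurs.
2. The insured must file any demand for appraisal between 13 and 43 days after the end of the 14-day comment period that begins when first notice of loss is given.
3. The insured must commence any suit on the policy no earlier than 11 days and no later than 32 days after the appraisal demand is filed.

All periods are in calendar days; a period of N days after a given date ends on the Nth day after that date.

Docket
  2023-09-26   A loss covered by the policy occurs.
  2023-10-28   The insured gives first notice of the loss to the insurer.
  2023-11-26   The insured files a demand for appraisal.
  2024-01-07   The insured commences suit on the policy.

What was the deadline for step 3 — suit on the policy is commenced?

Step 3 runs from 2023-11-26, when the appraisal demand is filed. The window is 11–32 days after 2023-11-26; it closes on 2023-12-28.

2023-12-28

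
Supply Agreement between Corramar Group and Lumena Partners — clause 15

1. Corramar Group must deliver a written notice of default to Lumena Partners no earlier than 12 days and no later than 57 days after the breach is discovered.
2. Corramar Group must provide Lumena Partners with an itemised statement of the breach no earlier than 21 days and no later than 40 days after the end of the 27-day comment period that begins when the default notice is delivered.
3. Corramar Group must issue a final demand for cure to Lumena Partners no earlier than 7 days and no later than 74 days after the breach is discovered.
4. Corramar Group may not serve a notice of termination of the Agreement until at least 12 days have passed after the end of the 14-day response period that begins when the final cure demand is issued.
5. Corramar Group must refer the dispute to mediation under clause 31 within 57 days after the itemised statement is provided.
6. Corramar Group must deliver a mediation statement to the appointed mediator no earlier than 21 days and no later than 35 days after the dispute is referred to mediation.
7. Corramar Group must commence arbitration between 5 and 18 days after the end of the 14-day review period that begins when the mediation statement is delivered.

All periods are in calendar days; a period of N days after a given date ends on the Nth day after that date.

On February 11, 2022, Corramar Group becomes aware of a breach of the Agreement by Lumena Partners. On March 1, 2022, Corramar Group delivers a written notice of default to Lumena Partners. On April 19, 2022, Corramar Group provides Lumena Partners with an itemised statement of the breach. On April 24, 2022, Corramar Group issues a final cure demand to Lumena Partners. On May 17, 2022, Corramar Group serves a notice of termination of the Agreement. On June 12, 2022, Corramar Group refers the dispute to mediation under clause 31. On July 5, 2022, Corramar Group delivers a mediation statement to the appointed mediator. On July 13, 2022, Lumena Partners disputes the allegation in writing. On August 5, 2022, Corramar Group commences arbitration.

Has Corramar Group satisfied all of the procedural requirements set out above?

Step 1: the window is 12–57 days after February 11, 2022 (when the breach is discovered), so February 23, 2022 through April 9, 2022; done March 1, 2022, which is between those dates.
Step 2: the window is 21–40 days after March 28, 2022 (end of the 27-day comment period, which began when the default notice is delivered on March 1, 2022), so April 18, 2022 through May 7, 2022; April 19, 2022 falls inside that range.
Step 3: the window is 7–74 days after February 11, 2022 (when the breach is discovered), so February 18, 2022 through April 26, 2022; done April 24, 2022 — within the window.
Step 4: the earliest permitted date is 12 days after May 8, 2022 (end of the 14-day response period, which began when the final cure demand is issued on April 24, 2022), i.e. May 20, 2022; May 17, 2022 is 3 days before the earliest permitted date.

No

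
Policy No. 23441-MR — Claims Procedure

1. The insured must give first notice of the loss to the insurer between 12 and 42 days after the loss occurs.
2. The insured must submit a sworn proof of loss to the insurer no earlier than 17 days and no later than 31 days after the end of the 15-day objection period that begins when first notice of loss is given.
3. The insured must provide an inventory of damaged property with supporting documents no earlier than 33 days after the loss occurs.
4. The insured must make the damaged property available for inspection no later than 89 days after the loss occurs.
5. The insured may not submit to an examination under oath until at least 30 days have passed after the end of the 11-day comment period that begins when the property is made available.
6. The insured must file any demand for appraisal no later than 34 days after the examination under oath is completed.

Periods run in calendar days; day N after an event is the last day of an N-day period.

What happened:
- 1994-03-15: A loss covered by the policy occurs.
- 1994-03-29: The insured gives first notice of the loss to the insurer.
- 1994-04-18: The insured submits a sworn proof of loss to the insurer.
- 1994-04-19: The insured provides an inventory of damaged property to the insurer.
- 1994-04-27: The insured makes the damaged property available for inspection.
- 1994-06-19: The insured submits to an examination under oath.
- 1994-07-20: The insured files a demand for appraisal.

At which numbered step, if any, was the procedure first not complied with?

(1) the permitted window runs from 1994-03-15 + 12 = 1994-03-27 to 1994-03-15 + 42 = 1994-04-26; 1994-03-29 falls inside that range.
(2) the permitted window runs from 1994-04-13 + 17 = 1994-04-30 to 1994-04-13 + 31 = 1994-05-14; 1994-04-18 is 12 days too early.
No need to go further; step 2 was not satisfied.

Step 2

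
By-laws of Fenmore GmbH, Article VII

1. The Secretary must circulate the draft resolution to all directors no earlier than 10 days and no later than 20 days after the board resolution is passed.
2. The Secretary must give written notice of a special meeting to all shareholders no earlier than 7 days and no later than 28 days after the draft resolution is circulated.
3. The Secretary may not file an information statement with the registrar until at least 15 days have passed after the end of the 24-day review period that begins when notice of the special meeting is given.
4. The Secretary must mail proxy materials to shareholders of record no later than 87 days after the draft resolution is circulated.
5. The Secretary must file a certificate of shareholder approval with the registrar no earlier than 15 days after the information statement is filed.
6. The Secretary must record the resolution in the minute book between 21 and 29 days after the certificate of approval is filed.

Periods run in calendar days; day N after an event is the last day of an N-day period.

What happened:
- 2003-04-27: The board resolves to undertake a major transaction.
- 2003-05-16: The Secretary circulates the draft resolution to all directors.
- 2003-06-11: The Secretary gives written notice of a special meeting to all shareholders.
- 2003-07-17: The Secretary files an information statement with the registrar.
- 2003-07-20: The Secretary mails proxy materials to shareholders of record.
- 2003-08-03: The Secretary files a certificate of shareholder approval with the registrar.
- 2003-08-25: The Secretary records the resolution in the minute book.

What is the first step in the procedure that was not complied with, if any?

(1) the permitted window runs from 2003-04-27 + 10 = 2003-05-07 to 2003-04-27 + 20 = 2003-05-17; 2003-05-16 falls inside that range.
(2) the permitted window runs from 2003-05-16 + 7 = 2003-05-23 to 2003-05-16 + 28 = 2003-06-13; 2003-06-11 falls inside that range.
(3) permitted from 2003-07-05 + 15 days = 2003-07-20 onward; done 2003-07-17 — 3 days too early.
The analysis stops there.

Step 3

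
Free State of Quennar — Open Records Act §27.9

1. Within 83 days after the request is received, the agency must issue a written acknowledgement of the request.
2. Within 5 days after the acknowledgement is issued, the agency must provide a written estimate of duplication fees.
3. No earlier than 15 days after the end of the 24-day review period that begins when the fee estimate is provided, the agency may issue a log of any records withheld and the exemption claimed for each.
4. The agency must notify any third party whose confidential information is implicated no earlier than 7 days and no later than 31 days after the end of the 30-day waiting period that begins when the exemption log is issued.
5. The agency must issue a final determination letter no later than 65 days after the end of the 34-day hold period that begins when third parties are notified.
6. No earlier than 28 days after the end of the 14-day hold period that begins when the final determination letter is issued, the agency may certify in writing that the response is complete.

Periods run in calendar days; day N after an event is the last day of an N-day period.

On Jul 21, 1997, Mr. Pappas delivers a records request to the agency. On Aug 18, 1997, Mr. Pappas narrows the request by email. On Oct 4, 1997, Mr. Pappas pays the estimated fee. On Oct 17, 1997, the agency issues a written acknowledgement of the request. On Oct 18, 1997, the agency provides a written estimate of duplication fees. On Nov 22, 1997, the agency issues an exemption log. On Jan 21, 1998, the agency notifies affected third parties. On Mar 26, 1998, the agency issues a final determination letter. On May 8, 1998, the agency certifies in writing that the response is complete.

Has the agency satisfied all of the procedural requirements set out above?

No

(1) due by Jul 21, 1997 + 83 days = Oct 12, 1997; not done until Oct 17, 1997, 5 days after the deadline.
The procedure was therefore not followed at step 1.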